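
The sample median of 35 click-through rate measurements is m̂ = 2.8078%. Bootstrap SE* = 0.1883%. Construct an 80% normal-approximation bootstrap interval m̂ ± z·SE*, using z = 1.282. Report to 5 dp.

(2.56640, 3.04920)

Margin = 1.282 × 0.1883 = 0.241401
Interval: 2.8078 ± 0.241401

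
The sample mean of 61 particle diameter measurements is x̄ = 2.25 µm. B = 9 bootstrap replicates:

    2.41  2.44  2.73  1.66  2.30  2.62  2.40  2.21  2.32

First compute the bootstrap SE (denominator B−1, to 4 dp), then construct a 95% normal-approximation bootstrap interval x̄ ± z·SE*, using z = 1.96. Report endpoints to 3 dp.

(1.658, 2.842)

Mean of replicates = 2.3433; sum of squared deviations = 0.7302; SE* = √(0.7302/8) = 0.3021
Margin = 1.96 × 0.3021 = 0.5921
Interval: 2.25 ± 0.5921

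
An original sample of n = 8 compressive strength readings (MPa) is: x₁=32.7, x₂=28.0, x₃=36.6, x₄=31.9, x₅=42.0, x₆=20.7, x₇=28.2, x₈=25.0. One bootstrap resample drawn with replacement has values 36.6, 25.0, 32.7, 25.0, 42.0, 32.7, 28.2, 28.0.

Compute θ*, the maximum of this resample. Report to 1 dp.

θ* = 42.0

Maximum = 42.0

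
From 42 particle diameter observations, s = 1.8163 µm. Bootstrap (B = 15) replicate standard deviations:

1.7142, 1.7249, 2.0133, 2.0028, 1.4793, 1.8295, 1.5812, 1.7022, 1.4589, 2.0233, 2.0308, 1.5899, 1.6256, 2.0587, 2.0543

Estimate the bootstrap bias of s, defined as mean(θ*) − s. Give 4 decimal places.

bias = −0.0237

mean(θ*) = (1.7142 + 1.7249 + 2.0133 + 2.0028 + 1.4793 + 1.8295 + 1.5812 + 1.7022 + 1.4589 + 2.0233 + 2.0308 + 1.5899 + 1.6256 + 2.0587 + 2.0543) / 15 = 1.79259
bias = 1.79259 − 1.8163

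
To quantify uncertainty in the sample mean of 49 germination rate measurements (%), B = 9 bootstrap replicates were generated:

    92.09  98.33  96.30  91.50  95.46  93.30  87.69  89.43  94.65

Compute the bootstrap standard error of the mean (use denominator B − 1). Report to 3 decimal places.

SE* = 3.388

Bootstrap SE is the standard deviation of the 9 replicate means.
Mean of replicates: (92.09 + 98.33 + 96.30 + 91.50 + 95.46 + 93.30 + 87.69 + 89.43 + 94.65) / 9 = 838.7500 / 9 = 93.1944
Sum of squared deviations: (−1.1044)² + (+5.1356)² + (+3.1056)² + (−1.6944)² + (+2.2656)² + (+0.1056)² + (−5.5044)² + (−3.7644)² + (+1.4556)² = 91.8418
Variance = 91.8418 / 8 = 11.4802
SE* = √11.4802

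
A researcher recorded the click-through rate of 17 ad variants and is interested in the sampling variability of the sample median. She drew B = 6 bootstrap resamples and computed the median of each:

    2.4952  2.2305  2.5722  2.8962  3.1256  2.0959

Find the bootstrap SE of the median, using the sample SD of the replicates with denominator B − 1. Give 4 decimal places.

Bootstrap SE is the standard deviation of the 6 replicate medians.
Mean of replicates: (2.4952 + 2.2305 + 2.5722 + 2.8962 + 3.1256 + 2.0959) / 6 = 15.41560 / 6 = 2.56927
Sum of squared deviations: (−0.07407)² + (−0.33877)² + (+0.00293)² + (+0.32693)² + (+0.55633)² + (−0.47337)² = 0.76073
Variance = 0.76073 / 5 = 0.15215
SE* = √0.15215

SE* = 0.3901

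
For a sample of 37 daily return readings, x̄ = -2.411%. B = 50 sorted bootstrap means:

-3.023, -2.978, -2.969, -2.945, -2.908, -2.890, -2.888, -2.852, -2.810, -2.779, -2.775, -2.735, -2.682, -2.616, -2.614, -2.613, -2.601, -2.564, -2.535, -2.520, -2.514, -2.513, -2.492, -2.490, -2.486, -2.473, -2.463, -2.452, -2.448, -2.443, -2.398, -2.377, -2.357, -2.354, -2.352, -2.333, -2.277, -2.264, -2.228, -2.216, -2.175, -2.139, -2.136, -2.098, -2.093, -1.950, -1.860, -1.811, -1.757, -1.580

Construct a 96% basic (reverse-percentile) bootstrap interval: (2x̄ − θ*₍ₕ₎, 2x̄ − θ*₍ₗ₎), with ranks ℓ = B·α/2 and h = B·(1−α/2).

(-3.065, -1.799)

Percentile endpoints at ranks 1 and 49: θ*₍1₎ = -3.023, θ*₍49₎ = -1.757.
Basic interval reflects these around x̄:
  lower = 2 × -2.411 − -1.757 = -3.065
  upper = 2 × -2.411 − -3.023 = -1.799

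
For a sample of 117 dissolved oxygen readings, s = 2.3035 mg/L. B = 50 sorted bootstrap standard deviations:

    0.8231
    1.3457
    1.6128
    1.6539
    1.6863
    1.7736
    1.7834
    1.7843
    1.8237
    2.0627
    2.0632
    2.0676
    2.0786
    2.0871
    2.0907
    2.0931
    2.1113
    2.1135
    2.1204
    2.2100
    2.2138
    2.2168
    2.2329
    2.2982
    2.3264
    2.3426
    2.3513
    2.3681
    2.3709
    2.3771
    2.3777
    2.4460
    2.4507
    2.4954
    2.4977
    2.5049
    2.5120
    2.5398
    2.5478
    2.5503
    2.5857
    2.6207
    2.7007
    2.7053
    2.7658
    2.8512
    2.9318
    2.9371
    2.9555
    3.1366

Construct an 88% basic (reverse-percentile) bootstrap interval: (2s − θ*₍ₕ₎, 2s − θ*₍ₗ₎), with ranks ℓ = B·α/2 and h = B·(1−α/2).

Percentile endpoints at ranks 3 and 47: θ*₍3₎ = 1.6128, θ*₍47₎ = 2.9318.
Basic interval reflects these around s:
  lower = 2 × 2.3035 − 2.9318 = 1.6752
  upper = 2 × 2.3035 − 1.6128 = 2.9942

(1.6752, 2.9942)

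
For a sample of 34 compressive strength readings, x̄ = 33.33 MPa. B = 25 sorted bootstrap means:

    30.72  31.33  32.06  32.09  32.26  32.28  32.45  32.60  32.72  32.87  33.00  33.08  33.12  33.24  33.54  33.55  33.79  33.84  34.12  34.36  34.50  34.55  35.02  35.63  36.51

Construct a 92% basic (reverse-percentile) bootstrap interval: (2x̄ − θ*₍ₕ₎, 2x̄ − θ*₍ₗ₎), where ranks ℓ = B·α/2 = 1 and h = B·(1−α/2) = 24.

Percentile endpoints at ranks 1 and 24: θ*₍1₎ = 30.72, θ*₍24₎ = 35.63.
Basic interval reflects these around x̄:
  lower = 2 × 33.33 − 35.63 = 31.03
  upper = 2 × 33.33 − 30.72 = 35.94

(31.03, 35.94)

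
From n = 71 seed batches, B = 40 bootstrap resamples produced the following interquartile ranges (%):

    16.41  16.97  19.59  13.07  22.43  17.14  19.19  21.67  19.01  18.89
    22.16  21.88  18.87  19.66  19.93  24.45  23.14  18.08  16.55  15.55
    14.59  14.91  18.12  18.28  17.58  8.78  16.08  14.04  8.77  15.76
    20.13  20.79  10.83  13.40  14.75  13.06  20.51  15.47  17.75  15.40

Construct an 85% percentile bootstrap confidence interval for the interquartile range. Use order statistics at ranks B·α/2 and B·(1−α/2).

(10.83, 22.16)

Sorted replicates: 8.77, 8.78, 10.83, 13.06, 13.07, 13.40, 14.04, 14.59, 14.75, 14.91, 15.40, 15.47, 15.55, 15.76, 16.08, 16.41, 16.55, 16.97, 17.14, 17.58, 17.75, 18.08, 18.12, 18.28, 18.87, 18.89, 19.01, 19.19, 19.59, 19.66, 19.93, 20.13, 20.51, 20.79, 21.67, 21.88, 22.16, 22.43, 23.14, 24.45
α = 0.15; lower rank = 40 × 0.075 = 3; upper rank = 40 × 0.925 = 37.
The 3rd smallest replicate is 10.83; the 37th is 22.16.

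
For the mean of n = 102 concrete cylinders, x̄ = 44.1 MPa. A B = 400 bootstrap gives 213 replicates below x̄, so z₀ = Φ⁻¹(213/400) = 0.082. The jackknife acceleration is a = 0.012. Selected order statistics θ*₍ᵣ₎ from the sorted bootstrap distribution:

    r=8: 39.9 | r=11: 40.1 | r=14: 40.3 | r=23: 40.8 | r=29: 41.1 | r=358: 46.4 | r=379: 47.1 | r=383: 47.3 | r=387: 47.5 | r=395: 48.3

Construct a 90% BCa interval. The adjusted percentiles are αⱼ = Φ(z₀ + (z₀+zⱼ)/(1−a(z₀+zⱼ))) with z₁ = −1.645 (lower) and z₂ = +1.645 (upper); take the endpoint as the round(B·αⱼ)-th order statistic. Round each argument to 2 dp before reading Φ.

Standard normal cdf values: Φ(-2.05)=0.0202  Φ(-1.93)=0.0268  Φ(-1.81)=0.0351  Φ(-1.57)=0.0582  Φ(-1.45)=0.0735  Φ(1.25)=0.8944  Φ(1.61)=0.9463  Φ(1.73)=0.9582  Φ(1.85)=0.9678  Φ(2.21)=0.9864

(41.1, 47.5)

Lower: z₀ + z₁ = 0.082 + (-1.645) = -1.563; 1 − a(z₀+z₁) = 1 − (0.012)(-1.563) = 1.0188; argument = 0.082 + (-1.563)/1.0188 = -1.4522 → -1.45.
α₁ = Φ(-1.45) = 0.0735; rank = round(400 × 0.0735) = 29; θ*₍29₎ = 41.1.
Upper: z₀ + z₂ = 1.727; 1 − a(z₀+z₂) = 0.9793; argument = 1.8455 → 1.85; α₂ = 0.9678; rank = 387; θ*₍387₎ = 47.5.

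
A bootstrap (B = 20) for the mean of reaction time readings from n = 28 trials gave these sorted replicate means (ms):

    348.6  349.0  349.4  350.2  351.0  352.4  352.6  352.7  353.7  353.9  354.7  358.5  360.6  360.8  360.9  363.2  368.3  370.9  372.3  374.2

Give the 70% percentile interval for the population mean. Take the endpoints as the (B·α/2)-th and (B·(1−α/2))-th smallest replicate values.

α = 0.30; lower rank = 20 × 0.150 = 3; upper rank = 20 × 0.850 = 17.
The 3rd smallest replicate is 349.4; the 17th is 368.3.

(349.4, 368.3)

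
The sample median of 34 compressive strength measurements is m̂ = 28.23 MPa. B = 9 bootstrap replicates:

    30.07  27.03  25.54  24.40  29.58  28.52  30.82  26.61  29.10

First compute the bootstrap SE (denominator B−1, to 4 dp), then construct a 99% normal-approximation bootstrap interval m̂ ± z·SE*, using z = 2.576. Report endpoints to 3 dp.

(22.609, 33.851)

Mean of replicates = 27.9633; sum of squared deviations = 38.0866; SE* = √(38.0866/8) = 2.1819
Margin = 2.576 × 2.1819 = 5.6206
Interval: 28.23 ± 5.6206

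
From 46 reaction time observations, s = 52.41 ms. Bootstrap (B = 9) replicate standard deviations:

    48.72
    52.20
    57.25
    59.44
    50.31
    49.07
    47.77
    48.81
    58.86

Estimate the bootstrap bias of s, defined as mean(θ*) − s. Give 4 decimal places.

mean(θ*) = (48.72 + 52.20 + 57.25 + 59.44 + 50.31 + 49.07 + 47.77 + 48.81 + 58.86) / 9 = 52.49222
bias = 52.49222 − 52.41

bias = +0.0822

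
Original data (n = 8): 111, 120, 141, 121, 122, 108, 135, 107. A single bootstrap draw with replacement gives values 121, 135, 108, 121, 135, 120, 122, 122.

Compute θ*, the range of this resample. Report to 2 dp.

θ* = 27.00

Range = 135 − 108 = 27.00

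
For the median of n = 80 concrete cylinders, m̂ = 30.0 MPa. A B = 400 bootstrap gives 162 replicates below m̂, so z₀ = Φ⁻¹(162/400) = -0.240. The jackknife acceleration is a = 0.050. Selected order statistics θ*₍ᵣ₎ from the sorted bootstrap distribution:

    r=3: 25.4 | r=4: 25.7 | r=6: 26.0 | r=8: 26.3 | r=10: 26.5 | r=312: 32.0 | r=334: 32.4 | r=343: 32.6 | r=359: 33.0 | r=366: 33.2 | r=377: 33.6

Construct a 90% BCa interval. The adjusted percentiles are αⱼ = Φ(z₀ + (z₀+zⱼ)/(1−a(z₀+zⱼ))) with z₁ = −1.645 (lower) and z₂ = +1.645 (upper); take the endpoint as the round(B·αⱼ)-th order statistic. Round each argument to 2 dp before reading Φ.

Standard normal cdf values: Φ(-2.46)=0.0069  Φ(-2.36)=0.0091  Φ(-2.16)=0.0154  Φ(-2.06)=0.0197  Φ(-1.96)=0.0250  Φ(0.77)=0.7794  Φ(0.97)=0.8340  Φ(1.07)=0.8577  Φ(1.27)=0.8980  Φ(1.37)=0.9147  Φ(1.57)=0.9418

(26.5, 33.0)

Lower: z₀ + z₁ = -0.240 + (-1.645) = -1.885; 1 − a(z₀+z₁) = 1 − (0.050)(-1.885) = 1.0942; argument = -0.240 + (-1.885)/1.0942 = -1.9626 → -1.96.
α₁ = Φ(-1.96) = 0.0250; rank = round(400 × 0.0250) = 10; θ*₍10₎ = 26.5.
Upper: z₀ + z₂ = 1.405; 1 − a(z₀+z₂) = 0.9297; argument = 1.2712 → 1.27; α₂ = 0.8980; rank = 359; θ*₍359₎ = 33.0.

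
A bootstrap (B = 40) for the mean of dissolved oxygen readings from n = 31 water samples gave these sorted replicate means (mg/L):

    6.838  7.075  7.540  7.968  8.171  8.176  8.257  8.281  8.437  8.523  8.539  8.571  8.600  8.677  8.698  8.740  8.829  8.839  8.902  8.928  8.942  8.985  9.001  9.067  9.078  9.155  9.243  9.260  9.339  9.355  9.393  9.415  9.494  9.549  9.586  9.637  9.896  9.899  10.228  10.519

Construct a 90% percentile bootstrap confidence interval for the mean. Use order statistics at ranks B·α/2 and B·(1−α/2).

α = 0.10; lower rank = 40 × 0.050 = 2; upper rank = 40 × 0.950 = 38.
The 2nd smallest replicate is 7.075; the 38th is 9.899.

(7.075, 9.899)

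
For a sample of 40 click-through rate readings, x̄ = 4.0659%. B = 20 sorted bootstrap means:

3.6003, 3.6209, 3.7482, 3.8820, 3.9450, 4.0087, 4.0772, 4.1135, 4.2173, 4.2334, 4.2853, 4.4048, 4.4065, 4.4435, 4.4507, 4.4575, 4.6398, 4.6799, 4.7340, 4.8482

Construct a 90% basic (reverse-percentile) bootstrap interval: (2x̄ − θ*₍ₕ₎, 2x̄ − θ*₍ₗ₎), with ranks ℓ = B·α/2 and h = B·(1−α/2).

(3.3978, 4.5315)

Percentile endpoints at ranks 1 and 19: θ*₍1₎ = 3.6003, θ*₍19₎ = 4.7340.
Basic interval reflects these around x̄:
  lower = 2 × 4.0659 − 4.7340 = 3.3978
  upper = 2 × 4.0659 − 3.6003 = 4.5315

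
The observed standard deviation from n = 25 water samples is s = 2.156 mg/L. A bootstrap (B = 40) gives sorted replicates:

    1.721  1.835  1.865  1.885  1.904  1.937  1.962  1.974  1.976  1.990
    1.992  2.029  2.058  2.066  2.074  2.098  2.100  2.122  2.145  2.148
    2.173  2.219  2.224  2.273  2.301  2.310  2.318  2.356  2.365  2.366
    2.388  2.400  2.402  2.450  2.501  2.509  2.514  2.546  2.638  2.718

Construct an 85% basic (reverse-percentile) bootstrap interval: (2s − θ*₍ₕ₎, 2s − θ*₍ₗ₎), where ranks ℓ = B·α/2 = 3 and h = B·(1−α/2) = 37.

(1.798, 2.447)

Percentile endpoints at ranks 3 and 37: θ*₍3₎ = 1.865, θ*₍37₎ = 2.514.
Basic interval reflects these around s:
  lower = 2 × 2.156 − 2.514 = 1.798
  upper = 2 × 2.156 − 1.865 = 2.447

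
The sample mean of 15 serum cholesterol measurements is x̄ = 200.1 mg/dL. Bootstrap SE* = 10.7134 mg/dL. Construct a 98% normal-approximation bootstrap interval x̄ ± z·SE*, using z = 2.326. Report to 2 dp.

Margin = 2.326 × 10.7134 = 24.919
Interval: 200.1 ± 24.919

(175.18, 225.02)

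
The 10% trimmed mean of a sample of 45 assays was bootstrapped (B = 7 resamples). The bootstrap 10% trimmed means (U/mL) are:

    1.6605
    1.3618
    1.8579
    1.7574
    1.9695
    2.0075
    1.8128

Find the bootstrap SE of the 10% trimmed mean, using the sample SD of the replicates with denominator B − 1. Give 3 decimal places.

Bootstrap SE is the standard deviation of the 7 replicate 10% trimmed means.
Mean of replicates: (1.6605 + 1.3618 + 1.8579 + 1.7574 + 1.9695 + 2.0075 + 1.8128) / 7 = 12.42740 / 7 = 1.77534
Sum of squared deviations: (−0.11484)² + (−0.41354)² + (+0.08256)² + (−0.01794)² + (+0.19416)² + (+0.23216)² + (+0.03746)² = 0.28434
Variance = 0.28434 / 6 = 0.04739
SE* = √0.04739

SE* = 0.218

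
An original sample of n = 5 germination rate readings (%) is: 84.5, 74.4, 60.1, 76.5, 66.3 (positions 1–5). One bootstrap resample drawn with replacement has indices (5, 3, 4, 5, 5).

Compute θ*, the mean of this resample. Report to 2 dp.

θ* = 67.10

Resample values: 66.3, 60.1, 76.5, 66.3, 66.3.
Mean = (66.3 + 60.1 + 76.5 + 66.3 + 66.3) / 5 = 335.50 / 5 = 67.10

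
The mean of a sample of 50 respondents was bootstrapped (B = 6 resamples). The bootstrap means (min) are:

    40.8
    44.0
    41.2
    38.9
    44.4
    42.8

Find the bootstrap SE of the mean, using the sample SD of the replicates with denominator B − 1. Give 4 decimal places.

Bootstrap SE is the standard deviation of the 6 replicate means.
Mean of replicates: (40.8 + 44.0 + 41.2 + 38.9 + 44.4 + 42.8) / 6 = 252.10000 / 6 = 42.01667
Sum of squared deviations: (−1.21667)² + (+1.98333)² + (−0.81667)² + (−3.11667)² + (+2.38333)² + (+0.78333)² = 22.08833
Variance = 22.08833 / 5 = 4.41767
SE* = √4.41767

SE* = 2.1018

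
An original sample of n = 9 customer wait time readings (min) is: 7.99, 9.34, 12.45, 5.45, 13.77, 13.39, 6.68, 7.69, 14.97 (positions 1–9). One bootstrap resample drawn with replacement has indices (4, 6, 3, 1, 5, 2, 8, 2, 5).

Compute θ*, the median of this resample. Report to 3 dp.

θ* = 9.340

Resample values: 5.45, 13.39, 12.45, 7.99, 13.77, 9.34, 7.69, 9.34, 13.77.
Sorted: 5.45, 7.69, 7.99, 9.34, 9.34, 12.45, 13.39, 13.77, 13.77
Median = middle value = 9.340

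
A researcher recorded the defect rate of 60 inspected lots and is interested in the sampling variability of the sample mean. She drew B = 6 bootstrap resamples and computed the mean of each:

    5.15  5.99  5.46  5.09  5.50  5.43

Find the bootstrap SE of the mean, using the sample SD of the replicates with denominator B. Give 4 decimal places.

Bootstrap SE is the standard deviation of the 6 replicate means.
Mean of replicates: (5.15 + 5.99 + 5.46 + 5.09 + 5.50 + 5.43) / 6 = 32.62000 / 6 = 5.43667
Sum of squared deviations: (−0.28667)² + (+0.55333)² + (+0.02333)² + (−0.34667)² + (+0.06333)² + (−0.00667)² = 0.51313
Variance = 0.51313 / 6 = 0.08552
SE* = √0.08552

SE* = 0.2924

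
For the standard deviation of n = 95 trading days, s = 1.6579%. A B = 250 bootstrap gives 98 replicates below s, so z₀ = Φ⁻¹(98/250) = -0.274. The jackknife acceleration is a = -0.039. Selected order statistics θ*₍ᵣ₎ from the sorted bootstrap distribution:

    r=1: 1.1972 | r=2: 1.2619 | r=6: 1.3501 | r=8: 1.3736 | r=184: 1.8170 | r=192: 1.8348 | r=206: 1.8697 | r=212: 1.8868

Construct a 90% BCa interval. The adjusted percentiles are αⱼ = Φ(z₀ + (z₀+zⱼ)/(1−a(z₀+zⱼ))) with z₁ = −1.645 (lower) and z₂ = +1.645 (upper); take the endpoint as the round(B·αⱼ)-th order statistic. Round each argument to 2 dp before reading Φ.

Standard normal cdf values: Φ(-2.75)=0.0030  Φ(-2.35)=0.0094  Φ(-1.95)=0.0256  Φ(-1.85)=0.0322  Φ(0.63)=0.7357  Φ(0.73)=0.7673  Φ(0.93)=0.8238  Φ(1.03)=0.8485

(1.2619, 1.8868)

Lower: z₀ + z₁ = -0.274 + (-1.645) = -1.919; 1 − a(z₀+z₁) = 1 − (-0.039)(-1.919) = 0.9252; argument = -0.274 + (-1.919)/0.9252 = -2.3482 → -2.35.
α₁ = Φ(-2.35) = 0.0094; rank = round(250 × 0.0094) = 2; θ*₍2₎ = 1.2619.
Upper: z₀ + z₂ = 1.371; 1 − a(z₀+z₂) = 1.0535; argument = 1.0274 → 1.03; α₂ = 0.8485; rank = 212; θ*₍212₎ = 1.8868.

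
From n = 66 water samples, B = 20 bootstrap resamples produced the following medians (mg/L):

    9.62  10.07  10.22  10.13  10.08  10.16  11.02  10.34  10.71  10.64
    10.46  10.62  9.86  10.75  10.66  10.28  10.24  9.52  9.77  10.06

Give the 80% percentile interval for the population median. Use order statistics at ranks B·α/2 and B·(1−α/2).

Sorted replicates: 9.52, 9.62, 9.77, 9.86, 10.06, 10.07, 10.08, 10.13, 10.16, 10.22, 10.24, 10.28, 10.34, 10.46, 10.62, 10.64, 10.66, 10.71, 10.75, 11.02
α = 0.20; lower rank = 20 × 0.100 = 2; upper rank = 20 × 0.900 = 18.
The 2nd smallest replicate is 9.62; the 18th is 10.71.

(9.62, 10.71)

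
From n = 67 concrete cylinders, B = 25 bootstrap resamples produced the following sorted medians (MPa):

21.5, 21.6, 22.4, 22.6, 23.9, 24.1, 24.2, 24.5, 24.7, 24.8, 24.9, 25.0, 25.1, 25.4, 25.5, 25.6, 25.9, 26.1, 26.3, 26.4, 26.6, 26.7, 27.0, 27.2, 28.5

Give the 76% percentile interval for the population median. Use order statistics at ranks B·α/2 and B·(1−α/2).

α = 0.24; lower rank = 25 × 0.120 = 3; upper rank = 25 × 0.880 = 22.
The 3rd smallest replicate is 22.4; the 22nd is 26.7.

(22.4, 26.7)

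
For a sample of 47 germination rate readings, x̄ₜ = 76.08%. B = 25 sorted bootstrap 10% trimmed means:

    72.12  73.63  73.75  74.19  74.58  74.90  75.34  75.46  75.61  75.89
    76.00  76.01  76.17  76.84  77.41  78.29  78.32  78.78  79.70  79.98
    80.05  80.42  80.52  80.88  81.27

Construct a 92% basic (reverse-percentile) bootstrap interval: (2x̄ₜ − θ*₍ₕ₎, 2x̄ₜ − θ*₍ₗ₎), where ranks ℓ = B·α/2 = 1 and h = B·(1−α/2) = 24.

Percentile endpoints at ranks 1 and 24: θ*₍1₎ = 72.12, θ*₍24₎ = 80.88.
Basic interval reflects these around x̄ₜ:
  lower = 2 × 76.08 − 80.88 = 71.28
  upper = 2 × 76.08 − 72.12 = 80.04

(71.28, 80.04)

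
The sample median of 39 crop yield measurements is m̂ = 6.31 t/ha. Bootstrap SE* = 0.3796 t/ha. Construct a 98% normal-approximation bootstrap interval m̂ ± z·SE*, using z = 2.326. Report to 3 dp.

Margin = 2.326 × 0.3796 = 0.8829
Interval: 6.31 ± 0.8829

(5.427, 7.193)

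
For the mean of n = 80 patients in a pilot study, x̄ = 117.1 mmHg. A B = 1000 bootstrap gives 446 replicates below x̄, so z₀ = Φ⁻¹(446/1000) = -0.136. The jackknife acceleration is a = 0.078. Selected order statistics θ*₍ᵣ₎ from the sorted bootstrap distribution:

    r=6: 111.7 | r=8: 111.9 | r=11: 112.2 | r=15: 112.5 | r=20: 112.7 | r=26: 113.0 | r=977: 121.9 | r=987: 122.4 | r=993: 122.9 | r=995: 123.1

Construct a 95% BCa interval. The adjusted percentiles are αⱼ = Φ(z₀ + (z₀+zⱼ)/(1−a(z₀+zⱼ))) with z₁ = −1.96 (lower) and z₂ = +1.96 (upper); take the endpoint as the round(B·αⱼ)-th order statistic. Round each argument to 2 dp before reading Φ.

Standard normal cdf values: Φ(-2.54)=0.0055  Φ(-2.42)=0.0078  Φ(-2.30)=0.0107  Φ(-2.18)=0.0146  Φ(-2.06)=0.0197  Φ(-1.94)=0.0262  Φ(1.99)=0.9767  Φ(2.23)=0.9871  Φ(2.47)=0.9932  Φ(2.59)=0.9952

Lower: z₀ + z₁ = -0.136 + (-1.960) = -2.096; 1 − a(z₀+z₁) = 1 − (0.078)(-2.096) = 1.1635; argument = -0.136 + (-2.096)/1.1635 = -1.9375 → -1.94.
α₁ = Φ(-1.94) = 0.0262; rank = round(1000 × 0.0262) = 26; θ*₍26₎ = 113.0.
Upper: z₀ + z₂ = 1.824; 1 − a(z₀+z₂) = 0.8577; argument = 1.9905 → 1.99; α₂ = 0.9767; rank = 977; θ*₍977₎ = 121.9.

(113.0, 121.9)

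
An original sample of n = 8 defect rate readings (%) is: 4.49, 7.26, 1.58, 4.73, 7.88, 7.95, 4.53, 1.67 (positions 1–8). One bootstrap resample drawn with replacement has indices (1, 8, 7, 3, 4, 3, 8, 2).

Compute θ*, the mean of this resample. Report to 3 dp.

θ* = 3.439

Resample values: 4.49, 1.67, 4.53, 1.58, 4.73, 1.58, 1.67, 7.26.
Mean = (4.49 + 1.67 + 4.53 + 1.58 + 4.73 + 1.58 + 1.67 + 7.26) / 8 = 27.510 / 8 = 3.439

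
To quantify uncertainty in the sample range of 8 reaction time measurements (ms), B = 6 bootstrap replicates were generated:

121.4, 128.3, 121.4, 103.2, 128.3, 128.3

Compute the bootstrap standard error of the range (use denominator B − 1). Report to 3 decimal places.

SE* = 9.727

Bootstrap SE is the standard deviation of the 6 replicate ranges.
Mean of replicates: (121.4 + 128.3 + 121.4 + 103.2 + 128.3 + 128.3) / 6 = 730.9000 / 6 = 121.8167
Sum of squared deviations: (−0.4167)² + (+6.4833)² + (−0.4167)² + (−18.6167)² + (+6.4833)² + (+6.4833)² = 473.0283
Variance = 473.0283 / 5 = 94.6057
SE* = √94.6057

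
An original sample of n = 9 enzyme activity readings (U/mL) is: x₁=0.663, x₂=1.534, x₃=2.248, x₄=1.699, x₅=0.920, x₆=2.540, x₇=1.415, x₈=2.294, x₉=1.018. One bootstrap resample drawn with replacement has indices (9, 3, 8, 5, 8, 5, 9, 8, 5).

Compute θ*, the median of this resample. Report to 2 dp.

Resample values: 1.018, 2.248, 2.294, 0.920, 2.294, 0.920, 1.018, 2.294, 0.920.
Sorted: 0.920, 0.920, 0.920, 1.018, 1.018, 2.248, 2.294, 2.294, 2.294
Median = middle value = 1.02

θ* = 1.02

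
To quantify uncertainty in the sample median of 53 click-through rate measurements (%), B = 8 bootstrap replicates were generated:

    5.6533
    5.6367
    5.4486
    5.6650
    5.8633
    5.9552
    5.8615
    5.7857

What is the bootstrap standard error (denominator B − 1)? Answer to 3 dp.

SE* = 0.163

Bootstrap SE is the standard deviation of the 8 replicate medians.
Mean of replicates: (5.6533 + 5.6367 + 5.4486 + 5.6650 + 5.8633 + 5.9552 + 5.8615 + 5.7857) / 8 = 45.86930 / 8 = 5.73366
Sum of squared deviations: (−0.08036)² + (−0.09696)² + (−0.28506)² + (−0.06866)² + (+0.12964)² + (+0.22154)² + (+0.12784)² + (+0.05204)² = 0.18677
Variance = 0.18677 / 7 = 0.02668
SE* = √0.02668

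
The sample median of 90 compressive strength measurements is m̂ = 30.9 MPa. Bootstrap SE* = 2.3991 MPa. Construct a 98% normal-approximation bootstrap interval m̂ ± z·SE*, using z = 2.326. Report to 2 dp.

Margin = 2.326 × 2.3991 = 5.580
Interval: 30.9 ± 5.580

(25.32, 36.48)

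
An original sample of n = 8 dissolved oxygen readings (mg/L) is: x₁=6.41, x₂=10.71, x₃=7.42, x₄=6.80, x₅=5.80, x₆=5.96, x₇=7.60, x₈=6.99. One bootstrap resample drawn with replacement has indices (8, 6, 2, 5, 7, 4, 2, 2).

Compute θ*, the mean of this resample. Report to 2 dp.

Resample values: 6.99, 5.96, 10.71, 5.80, 7.60, 6.80, 10.71, 10.71.
Mean = (6.99 + 5.96 + 10.71 + 5.80 + 7.60 + 6.80 + 10.71 + 10.71) / 8 = 65.280 / 8 = 8.16

θ* = 8.16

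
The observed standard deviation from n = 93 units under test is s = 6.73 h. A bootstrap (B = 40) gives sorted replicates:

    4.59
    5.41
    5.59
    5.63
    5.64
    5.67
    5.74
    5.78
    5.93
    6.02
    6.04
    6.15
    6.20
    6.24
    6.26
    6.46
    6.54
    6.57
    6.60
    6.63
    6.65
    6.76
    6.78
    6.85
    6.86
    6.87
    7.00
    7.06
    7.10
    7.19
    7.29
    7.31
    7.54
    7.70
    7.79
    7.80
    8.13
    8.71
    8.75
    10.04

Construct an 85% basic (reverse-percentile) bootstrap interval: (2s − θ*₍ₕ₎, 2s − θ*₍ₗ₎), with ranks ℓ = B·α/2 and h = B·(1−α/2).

(5.33, 7.87)

Percentile endpoints at ranks 3 and 37: θ*₍3₎ = 5.59, θ*₍37₎ = 8.13.
Basic interval reflects these around s:
  lower = 2 × 6.73 − 8.13 = 5.33
  upper = 2 × 6.73 − 5.59 = 7.87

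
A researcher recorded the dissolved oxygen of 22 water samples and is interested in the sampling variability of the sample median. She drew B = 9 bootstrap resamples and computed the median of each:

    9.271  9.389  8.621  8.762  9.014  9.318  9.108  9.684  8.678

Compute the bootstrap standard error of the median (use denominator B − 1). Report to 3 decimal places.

SE* = 0.359

Bootstrap SE is the standard deviation of the 9 replicate medians.
Mean of replicates: (9.271 + 9.389 + 8.621 + 8.762 + 9.014 + 9.318 + 9.108 + 9.684 + 8.678) / 9 = 81.8450 / 9 = 9.0939
Sum of squared deviations: (+0.1771)² + (+0.2951)² + (−0.4729)² + (−0.3319)² + (−0.0799)² + (+0.2241)² + (+0.0141)² + (+0.5901)² + (−0.4159)² = 1.0302
Variance = 1.0302 / 8 = 0.1288
SE* = √0.1288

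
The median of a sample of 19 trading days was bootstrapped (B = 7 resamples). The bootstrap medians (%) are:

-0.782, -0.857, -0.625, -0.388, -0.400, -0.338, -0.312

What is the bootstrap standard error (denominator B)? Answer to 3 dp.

SE* = 0.207

Bootstrap SE is the standard deviation of the 7 replicate medians.
Mean of replicates: ((-0.782) + (-0.857) + (-0.625) + (-0.388) + (-0.400) + (-0.338) + (-0.312)) / 7 = -3.7020 / 7 = -0.5289
Sum of squared deviations: (−0.2531)² + (−0.3281)² + (−0.0961)² + (+0.1409)² + (+0.1289)² + (+0.1909)² + (+0.2169)² = 0.3009
Variance = 0.3009 / 7 = 0.0430
SE* = √0.0430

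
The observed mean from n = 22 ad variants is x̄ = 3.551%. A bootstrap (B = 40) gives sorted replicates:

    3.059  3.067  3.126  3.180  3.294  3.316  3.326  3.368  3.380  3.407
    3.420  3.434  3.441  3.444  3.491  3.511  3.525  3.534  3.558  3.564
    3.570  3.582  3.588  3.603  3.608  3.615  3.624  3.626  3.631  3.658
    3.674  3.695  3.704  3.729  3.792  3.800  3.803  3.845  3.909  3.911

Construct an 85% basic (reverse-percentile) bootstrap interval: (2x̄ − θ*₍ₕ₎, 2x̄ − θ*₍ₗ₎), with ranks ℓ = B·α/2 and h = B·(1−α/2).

(3.299, 3.976)

Percentile endpoints at ranks 3 and 37: θ*₍3₎ = 3.126, θ*₍37₎ = 3.803.
Basic interval reflects these around x̄:
  lower = 2 × 3.551 − 3.803 = 3.299
  upper = 2 × 3.551 − 3.126 = 3.976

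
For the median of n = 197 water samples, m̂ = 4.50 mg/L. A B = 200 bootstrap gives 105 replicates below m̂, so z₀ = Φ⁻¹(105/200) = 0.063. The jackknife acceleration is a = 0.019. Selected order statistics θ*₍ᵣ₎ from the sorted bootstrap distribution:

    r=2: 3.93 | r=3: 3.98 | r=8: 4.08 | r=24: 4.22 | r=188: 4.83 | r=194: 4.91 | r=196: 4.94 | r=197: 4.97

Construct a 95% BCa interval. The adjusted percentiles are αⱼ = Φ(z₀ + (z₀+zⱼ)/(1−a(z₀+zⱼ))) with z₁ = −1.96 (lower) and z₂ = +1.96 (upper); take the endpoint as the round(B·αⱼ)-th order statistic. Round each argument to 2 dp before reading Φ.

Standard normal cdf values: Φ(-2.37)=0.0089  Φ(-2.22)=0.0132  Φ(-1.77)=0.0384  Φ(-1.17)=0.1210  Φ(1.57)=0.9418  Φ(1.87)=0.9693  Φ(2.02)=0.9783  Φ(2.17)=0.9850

Lower: z₀ + z₁ = 0.063 + (-1.960) = -1.897; 1 − a(z₀+z₁) = 1 − (0.019)(-1.897) = 1.0360; argument = 0.063 + (-1.897)/1.0360 = -1.7680 → -1.77.
α₁ = Φ(-1.77) = 0.0384; rank = round(200 × 0.0384) = 8; θ*₍8₎ = 4.08.
Upper: z₀ + z₂ = 2.023; 1 − a(z₀+z₂) = 0.9616; argument = 2.1669 → 2.17; α₂ = 0.9850; rank = 197; θ*₍197₎ = 4.97.

(4.08, 4.97)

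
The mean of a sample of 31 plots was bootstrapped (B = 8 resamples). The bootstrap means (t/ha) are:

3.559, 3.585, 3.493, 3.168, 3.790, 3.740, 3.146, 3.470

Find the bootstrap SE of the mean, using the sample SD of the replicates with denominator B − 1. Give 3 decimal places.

SE* = 0.236

Bootstrap SE is the standard deviation of the 8 replicate means.
Mean of replicates: (3.559 + 3.585 + 3.493 + 3.168 + 3.790 + 3.740 + 3.146 + 3.470) / 8 = 27.9510 / 8 = 3.4939
Sum of squared deviations: (+0.0651)² + (+0.0911)² + (−0.0009)² + (−0.3259)² + (+0.2961)² + (+0.2461)² + (−0.3479)² + (−0.0239)² = 0.3886
Variance = 0.3886 / 7 = 0.0555
SE* = √0.0555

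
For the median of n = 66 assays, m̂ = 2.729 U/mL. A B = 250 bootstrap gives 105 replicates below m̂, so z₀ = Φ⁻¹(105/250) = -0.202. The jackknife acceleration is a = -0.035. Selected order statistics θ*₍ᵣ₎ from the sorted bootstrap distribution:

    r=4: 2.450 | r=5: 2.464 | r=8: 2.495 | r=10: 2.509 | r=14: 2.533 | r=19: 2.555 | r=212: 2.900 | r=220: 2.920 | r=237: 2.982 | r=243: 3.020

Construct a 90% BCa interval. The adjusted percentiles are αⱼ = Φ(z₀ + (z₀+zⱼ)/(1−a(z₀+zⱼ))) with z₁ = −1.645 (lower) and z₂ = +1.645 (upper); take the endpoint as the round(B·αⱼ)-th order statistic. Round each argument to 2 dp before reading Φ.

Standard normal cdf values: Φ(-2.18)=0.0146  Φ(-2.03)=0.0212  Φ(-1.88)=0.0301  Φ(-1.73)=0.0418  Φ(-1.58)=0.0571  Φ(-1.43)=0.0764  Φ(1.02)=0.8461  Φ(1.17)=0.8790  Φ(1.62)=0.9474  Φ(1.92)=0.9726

(2.450, 2.920)

Lower: z₀ + z₁ = -0.202 + (-1.645) = -1.847; 1 − a(z₀+z₁) = 1 − (-0.035)(-1.847) = 0.9354; argument = -0.202 + (-1.847)/0.9354 = -2.1767 → -2.18.
α₁ = Φ(-2.18) = 0.0146; rank = round(250 × 0.0146) = 4; θ*₍4₎ = 2.450.
Upper: z₀ + z₂ = 1.443; 1 − a(z₀+z₂) = 1.0505; argument = 1.1716 → 1.17; α₂ = 0.8790; rank = 220; θ*₍220₎ = 2.920.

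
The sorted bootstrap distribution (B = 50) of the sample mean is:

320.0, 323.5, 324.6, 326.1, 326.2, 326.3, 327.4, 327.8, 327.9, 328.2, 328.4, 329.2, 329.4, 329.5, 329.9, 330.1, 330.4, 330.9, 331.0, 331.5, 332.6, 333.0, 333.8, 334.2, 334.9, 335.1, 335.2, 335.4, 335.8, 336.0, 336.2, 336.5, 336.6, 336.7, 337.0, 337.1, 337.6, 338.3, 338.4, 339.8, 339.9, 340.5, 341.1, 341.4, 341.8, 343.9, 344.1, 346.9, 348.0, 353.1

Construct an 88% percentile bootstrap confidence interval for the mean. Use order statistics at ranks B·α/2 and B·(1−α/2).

(324.6, 344.1)

α = 0.12; lower rank = 50 × 0.060 = 3; upper rank = 50 × 0.940 = 47.
The 3rd smallest replicate is 324.6; the 47th is 344.1.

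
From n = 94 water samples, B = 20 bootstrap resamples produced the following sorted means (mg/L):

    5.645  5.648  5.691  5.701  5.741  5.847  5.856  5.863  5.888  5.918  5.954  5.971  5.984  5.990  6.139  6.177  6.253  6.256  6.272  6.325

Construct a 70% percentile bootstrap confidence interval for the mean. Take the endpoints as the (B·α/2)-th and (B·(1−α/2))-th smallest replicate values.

α = 0.30; lower rank = 20 × 0.150 = 3; upper rank = 20 × 0.850 = 17.
The 3rd smallest replicate is 5.691; the 17th is 6.253.

(5.691, 6.253)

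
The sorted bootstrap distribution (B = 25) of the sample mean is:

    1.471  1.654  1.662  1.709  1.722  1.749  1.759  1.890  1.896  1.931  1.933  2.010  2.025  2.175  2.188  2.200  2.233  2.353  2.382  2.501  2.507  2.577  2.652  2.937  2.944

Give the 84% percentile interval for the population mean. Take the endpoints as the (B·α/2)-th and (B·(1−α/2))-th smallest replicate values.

α = 0.16; lower rank = 25 × 0.080 = 2; upper rank = 25 × 0.920 = 23.
The 2nd smallest replicate is 1.654; the 23rd is 2.652.

(1.654, 2.652)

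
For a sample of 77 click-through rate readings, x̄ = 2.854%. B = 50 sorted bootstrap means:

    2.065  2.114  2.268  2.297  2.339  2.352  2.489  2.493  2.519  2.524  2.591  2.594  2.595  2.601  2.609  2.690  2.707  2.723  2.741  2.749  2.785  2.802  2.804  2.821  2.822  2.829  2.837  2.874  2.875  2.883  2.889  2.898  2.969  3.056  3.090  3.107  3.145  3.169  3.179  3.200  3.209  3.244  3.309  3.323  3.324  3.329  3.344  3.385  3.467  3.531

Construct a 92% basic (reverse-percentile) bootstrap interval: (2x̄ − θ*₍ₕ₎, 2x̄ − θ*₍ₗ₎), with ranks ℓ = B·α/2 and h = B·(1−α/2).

Percentile endpoints at ranks 2 and 48: θ*₍2₎ = 2.114, θ*₍48₎ = 3.385.
Basic interval reflects these around x̄:
  lower = 2 × 2.854 − 3.385 = 2.323
  upper = 2 × 2.854 − 2.114 = 3.594

(2.323, 3.594)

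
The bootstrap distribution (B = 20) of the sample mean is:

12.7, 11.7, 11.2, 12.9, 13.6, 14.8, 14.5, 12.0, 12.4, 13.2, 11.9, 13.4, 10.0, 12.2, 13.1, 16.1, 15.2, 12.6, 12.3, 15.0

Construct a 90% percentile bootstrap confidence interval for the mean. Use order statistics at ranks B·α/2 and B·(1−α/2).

Sorted replicates: 10.0, 11.2, 11.7, 11.9, 12.0, 12.2, 12.3, 12.4, 12.6, 12.7, 12.9, 13.1, 13.2, 13.4, 13.6, 14.5, 14.8, 15.0, 15.2, 16.1
α = 0.10; lower rank = 20 × 0.050 = 1; upper rank = 20 × 0.950 = 19.
The 1st smallest replicate is 10.0; the 19th is 15.2.

(10.0, 15.2)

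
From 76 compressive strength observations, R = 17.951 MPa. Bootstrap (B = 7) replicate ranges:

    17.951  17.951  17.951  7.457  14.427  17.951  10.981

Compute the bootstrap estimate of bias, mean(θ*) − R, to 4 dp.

bias = −2.9983

mean(θ*) = (17.951 + 17.951 + 17.951 + 7.457 + 14.427 + 17.951 + 10.981) / 7 = 14.95271
bias = 14.95271 − 17.951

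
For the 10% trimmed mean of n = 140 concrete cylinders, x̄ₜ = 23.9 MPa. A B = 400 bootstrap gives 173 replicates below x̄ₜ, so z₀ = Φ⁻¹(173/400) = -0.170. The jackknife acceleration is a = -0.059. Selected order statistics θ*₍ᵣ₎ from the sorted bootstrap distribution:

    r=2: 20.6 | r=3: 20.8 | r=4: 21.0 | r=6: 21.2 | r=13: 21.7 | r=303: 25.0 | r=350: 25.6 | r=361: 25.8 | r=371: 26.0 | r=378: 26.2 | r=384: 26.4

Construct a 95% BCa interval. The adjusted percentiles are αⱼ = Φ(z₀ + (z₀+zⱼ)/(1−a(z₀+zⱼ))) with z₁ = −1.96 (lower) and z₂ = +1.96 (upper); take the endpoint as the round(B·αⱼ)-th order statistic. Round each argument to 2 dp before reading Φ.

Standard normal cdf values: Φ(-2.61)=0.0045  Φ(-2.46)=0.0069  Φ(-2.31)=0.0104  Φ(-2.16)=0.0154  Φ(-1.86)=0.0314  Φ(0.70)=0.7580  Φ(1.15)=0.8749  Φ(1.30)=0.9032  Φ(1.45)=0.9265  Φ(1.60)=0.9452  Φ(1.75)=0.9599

(20.6, 26.0)

Lower: z₀ + z₁ = -0.170 + (-1.960) = -2.130; 1 − a(z₀+z₁) = 1 − (-0.059)(-2.130) = 0.8743; argument = -0.170 + (-2.130)/0.8743 = -2.6062 → -2.61.
α₁ = Φ(-2.61) = 0.0045; rank = round(400 × 0.0045) = 2; θ*₍2₎ = 20.6.
Upper: z₀ + z₂ = 1.790; 1 − a(z₀+z₂) = 1.1056; argument = 1.4490 → 1.45; α₂ = 0.9265; rank = 371; θ*₍371₎ = 26.0.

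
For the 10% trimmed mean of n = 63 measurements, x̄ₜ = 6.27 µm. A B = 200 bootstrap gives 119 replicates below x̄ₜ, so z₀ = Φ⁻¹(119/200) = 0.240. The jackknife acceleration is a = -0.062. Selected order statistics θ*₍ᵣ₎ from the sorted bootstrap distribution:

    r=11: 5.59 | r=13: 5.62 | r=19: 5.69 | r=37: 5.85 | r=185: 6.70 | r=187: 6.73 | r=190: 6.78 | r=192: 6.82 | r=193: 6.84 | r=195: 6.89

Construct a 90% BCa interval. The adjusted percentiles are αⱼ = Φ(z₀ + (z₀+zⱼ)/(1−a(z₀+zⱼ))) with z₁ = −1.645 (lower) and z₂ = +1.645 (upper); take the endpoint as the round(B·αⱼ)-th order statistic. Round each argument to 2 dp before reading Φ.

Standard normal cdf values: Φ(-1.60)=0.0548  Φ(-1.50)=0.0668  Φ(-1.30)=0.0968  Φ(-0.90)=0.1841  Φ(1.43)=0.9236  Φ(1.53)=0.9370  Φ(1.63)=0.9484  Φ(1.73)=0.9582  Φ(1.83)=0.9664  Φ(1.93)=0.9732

Lower: z₀ + z₁ = 0.240 + (-1.645) = -1.405; 1 − a(z₀+z₁) = 1 − (-0.062)(-1.405) = 0.9129; argument = 0.240 + (-1.405)/0.9129 = -1.2991 → -1.30.
α₁ = Φ(-1.30) = 0.0968; rank = round(200 × 0.0968) = 19; θ*₍19₎ = 5.69.
Upper: z₀ + z₂ = 1.885; 1 − a(z₀+z₂) = 1.1169; argument = 1.9278 → 1.93; α₂ = 0.9732; rank = 195; θ*₍195₎ = 6.89.

(5.69, 6.89)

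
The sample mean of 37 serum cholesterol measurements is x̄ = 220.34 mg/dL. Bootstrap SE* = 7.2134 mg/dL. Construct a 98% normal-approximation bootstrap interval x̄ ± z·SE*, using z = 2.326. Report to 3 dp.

Margin = 2.326 × 7.2134 = 16.7784
Interval: 220.34 ± 16.7784

(203.562, 237.118)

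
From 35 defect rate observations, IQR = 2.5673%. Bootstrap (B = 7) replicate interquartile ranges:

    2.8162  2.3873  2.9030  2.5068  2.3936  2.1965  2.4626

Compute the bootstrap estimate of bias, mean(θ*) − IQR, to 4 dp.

bias = −0.0436

mean(θ*) = (2.8162 + 2.3873 + 2.9030 + 2.5068 + 2.3936 + 2.1965 + 2.4626) / 7 = 2.52371
bias = 2.52371 − 2.5673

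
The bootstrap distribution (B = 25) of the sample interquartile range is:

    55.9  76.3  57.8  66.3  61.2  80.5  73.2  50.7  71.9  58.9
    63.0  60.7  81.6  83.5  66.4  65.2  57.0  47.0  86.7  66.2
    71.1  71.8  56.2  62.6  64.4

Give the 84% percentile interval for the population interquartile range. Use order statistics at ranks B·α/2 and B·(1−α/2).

Sorted replicates: 47.0, 50.7, 55.9, 56.2, 57.0, 57.8, 58.9, 60.7, 61.2, 62.6, 63.0, 64.4, 65.2, 66.2, 66.3, 66.4, 71.1, 71.8, 71.9, 73.2, 76.3, 80.5, 81.6, 83.5, 86.7
α = 0.16; lower rank = 25 × 0.080 = 2; upper rank = 25 × 0.920 = 23.
The 2nd smallest replicate is 50.7; the 23rd is 81.6.

(50.7, 81.6)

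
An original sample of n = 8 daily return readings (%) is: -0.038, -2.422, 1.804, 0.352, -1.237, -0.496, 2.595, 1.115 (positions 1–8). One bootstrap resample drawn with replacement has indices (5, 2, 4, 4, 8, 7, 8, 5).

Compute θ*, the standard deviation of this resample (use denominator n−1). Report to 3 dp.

Resample values: -1.237, -2.422, 0.352, 0.352, 1.115, 2.595, 1.115, -1.237.
Mean = 0.0791; sum of squared deviations = 18.3446
s² = 18.3446 / 7 = 2.6207
s = √2.6207 = 1.619

θ* = 1.619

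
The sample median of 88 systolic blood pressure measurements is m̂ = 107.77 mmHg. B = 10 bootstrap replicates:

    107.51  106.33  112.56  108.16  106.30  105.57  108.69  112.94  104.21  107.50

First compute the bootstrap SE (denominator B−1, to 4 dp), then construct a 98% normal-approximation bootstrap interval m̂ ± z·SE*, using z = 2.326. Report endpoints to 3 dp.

Mean of replicates = 107.9770; sum of squared deviations = 72.1316; SE* = √(72.1316/9) = 2.8310
Margin = 2.326 × 2.8310 = 6.5849
Interval: 107.77 ± 6.5849

(101.185, 114.355)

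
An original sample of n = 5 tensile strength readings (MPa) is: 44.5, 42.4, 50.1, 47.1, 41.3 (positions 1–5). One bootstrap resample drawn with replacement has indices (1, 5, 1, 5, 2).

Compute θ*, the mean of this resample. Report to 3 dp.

Resample values: 44.5, 41.3, 44.5, 41.3, 42.4.
Mean = (44.5 + 41.3 + 44.5 + 41.3 + 42.4) / 5 = 214.00 / 5 = 42.800

θ* = 42.800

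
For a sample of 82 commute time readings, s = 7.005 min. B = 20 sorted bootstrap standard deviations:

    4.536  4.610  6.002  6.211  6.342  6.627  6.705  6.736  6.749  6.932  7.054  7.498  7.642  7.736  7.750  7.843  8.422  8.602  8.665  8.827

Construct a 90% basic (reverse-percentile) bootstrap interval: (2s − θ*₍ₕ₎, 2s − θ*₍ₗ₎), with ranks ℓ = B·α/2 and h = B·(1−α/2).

(5.345, 9.474)

Percentile endpoints at ranks 1 and 19: θ*₍1₎ = 4.536, θ*₍19₎ = 8.665.
Basic interval reflects these around s:
  lower = 2 × 7.005 − 8.665 = 5.345
  upper = 2 × 7.005 − 4.536 = 9.474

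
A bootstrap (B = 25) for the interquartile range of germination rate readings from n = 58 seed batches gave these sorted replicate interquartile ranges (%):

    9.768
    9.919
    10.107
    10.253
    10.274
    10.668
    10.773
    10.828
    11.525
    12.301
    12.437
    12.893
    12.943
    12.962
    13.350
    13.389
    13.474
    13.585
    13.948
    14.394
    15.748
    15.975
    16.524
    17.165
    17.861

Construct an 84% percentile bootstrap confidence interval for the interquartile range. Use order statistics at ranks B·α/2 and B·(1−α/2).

α = 0.16; lower rank = 25 × 0.080 = 2; upper rank = 25 × 0.920 = 23.
The 2nd smallest replicate is 9.919; the 23rd is 16.524.

(9.919, 16.524)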